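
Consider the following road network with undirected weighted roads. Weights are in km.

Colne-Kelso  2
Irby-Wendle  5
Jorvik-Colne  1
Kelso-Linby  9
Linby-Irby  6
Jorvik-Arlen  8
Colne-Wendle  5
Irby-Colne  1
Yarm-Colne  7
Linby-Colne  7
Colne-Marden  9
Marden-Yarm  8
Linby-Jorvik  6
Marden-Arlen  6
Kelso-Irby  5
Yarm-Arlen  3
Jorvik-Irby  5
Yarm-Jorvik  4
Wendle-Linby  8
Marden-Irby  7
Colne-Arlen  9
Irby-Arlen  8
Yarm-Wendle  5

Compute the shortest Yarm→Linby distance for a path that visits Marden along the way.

Shortest Yarm→Marden: Yarm–Marden = 8
Shortest Marden→Linby: Marden–Irby–Linby = 13
Total via Marden: 8 + 13 = 21 km.

21 km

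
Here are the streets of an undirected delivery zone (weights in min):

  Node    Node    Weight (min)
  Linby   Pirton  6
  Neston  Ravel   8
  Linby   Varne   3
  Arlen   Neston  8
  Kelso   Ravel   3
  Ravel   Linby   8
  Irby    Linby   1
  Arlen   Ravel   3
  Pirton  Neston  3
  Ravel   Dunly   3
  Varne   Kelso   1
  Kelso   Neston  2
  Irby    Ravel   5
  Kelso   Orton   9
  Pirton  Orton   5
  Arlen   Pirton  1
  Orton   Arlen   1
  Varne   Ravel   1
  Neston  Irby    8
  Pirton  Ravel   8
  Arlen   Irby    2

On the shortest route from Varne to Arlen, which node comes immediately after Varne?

Ravel

Compare a few routes:
Varne → Kelso → Neston → Pirton → Arlen: 1+2+3+1 = 7
Varne → Ravel → Arlen: 1+3 = 4
Varne → Kelso → Ravel → Arlen: 1+3+3 = 7
Varne → Linby → Irby → Arlen: 3+1+2 = 6
Cheapest is Varne → Ravel → Arlen at 4 min.
So from Varne the first move is to Ravel.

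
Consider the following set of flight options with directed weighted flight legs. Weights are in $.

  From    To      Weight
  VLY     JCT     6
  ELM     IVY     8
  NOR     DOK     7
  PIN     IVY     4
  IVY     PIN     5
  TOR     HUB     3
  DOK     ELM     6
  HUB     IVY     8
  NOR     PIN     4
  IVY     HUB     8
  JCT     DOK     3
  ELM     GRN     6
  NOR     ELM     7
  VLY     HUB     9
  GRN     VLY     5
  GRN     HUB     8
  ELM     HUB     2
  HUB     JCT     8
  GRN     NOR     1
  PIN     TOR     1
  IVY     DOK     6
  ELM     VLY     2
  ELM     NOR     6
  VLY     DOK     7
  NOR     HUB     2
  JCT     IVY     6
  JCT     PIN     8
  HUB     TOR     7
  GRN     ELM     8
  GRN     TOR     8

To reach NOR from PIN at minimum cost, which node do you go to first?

IVY

Candidate routes:
PIN → IVY → DOK → ELM → GRN → NOR: 4+6+6+6+1 = 23
PIN → IVY → DOK → ELM → NOR: 4+6+6+6 = 22
Cheapest is PIN → IVY → DOK → ELM → NOR at $22.
So from PIN the first move is to IVY.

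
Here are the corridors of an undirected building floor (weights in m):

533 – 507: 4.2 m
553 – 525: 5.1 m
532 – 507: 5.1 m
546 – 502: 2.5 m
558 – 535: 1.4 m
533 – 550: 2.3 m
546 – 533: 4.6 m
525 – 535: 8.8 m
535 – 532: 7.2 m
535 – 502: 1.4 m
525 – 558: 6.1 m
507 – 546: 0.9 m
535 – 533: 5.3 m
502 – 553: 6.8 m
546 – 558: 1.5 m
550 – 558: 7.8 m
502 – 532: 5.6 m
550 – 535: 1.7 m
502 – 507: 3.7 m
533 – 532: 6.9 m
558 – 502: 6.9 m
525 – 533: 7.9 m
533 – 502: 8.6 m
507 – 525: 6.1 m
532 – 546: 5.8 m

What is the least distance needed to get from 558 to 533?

Compare a few routes:
558 - 535 - 550 - 533: 1.4+1.7+2.3 = 5.4
558 - 546 - 507 - 533: 1.5+0.9+4.2 = 6.6
558 - 546 - 533: 1.5+4.6 = 6.1
The minimum is 5.4 m via 558 - 535 - 550 - 533.

5.4 m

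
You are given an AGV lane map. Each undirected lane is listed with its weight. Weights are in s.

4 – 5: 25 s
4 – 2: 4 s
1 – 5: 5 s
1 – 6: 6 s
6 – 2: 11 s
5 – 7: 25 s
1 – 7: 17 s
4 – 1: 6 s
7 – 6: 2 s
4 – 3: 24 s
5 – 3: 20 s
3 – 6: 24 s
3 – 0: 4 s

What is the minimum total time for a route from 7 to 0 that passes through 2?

Best 7 to 2: 7–6–2 costing 13
Best 2 to 0: 2–4–3–0 costing 32
Total via 2: 13 + 32 = 45 s.

45 s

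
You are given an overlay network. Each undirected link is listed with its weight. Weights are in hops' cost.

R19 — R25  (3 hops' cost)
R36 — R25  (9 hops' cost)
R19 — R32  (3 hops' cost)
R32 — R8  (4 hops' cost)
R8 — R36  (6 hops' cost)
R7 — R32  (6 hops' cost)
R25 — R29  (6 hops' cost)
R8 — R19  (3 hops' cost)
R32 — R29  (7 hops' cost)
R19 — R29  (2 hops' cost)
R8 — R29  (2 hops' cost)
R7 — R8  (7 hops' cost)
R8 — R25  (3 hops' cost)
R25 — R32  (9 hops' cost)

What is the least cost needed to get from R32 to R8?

4 hops' cost

Settle nodes by increasing distance from R32:
R32: 0
R19: 3  (via R32)
R8: 4  (via R32)
Shortest route: R32–R8 = 4 hops' cost.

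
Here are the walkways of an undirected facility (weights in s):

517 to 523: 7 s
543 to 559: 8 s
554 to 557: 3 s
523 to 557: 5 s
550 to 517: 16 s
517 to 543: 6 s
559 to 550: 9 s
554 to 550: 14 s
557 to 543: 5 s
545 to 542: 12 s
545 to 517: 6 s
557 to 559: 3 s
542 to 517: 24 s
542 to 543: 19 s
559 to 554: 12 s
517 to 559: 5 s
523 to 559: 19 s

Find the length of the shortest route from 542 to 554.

27 s

Compare a few routes:
542 → 543 → 557 → 554: 19+5+3 = 27
542 → 545 → 517 → 559 → 557 → 554: 12+6+5+3+3 = 29
The minimum is 27 s via 542 → 543 → 557 → 554.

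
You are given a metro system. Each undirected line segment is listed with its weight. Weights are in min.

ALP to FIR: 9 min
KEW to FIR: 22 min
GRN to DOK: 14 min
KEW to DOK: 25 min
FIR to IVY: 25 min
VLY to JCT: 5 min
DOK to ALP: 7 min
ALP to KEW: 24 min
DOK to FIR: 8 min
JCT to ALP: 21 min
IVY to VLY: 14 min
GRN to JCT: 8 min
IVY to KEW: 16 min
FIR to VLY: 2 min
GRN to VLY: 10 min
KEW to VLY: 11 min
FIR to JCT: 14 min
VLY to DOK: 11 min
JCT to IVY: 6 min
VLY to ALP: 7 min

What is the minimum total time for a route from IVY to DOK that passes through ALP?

Shortest IVY→ALP: IVY–JCT–VLY–ALP = 18
Best ALP to DOK: ALP–DOK costing 7
Total via ALP: 18 + 7 = 25 min.

25 min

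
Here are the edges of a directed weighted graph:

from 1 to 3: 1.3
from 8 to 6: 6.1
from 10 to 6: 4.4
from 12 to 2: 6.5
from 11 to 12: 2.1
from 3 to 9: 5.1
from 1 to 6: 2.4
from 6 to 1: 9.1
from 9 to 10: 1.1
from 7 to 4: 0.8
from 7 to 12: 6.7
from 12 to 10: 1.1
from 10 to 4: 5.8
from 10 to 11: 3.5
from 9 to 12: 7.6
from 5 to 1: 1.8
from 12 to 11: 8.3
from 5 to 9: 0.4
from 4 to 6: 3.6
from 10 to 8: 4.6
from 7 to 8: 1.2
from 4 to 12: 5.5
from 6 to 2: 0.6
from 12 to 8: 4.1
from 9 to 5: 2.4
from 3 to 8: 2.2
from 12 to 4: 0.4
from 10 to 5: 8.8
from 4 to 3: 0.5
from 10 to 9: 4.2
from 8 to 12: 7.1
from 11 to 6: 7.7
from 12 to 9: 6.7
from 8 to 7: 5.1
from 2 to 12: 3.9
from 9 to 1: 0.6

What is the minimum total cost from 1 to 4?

7.3

Shortest distances from 1:
1: 0
3: 1.3  (via 1)
6: 2.4  (via 1)
2: 3  (via 6)
8: 3.5  (via 3)
9: 6.4  (via 3)
12: 6.9  (via 2)
4: 7.3  (via 12)
Shortest route: 1 → 6 → 2 → 12 → 4 = 7.3.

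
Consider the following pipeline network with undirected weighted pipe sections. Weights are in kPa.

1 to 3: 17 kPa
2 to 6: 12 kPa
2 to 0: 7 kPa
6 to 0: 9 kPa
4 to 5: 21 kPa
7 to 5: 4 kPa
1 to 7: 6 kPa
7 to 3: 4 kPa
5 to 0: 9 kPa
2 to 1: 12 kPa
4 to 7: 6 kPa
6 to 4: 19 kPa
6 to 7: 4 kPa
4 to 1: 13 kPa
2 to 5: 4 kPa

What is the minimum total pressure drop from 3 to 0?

17 kPa

Settle nodes by increasing distance from 3:
3: 0
7: 4  (via 3)
5: 8  (via 7)
6: 8  (via 7)
1: 10  (via 7)
4: 10  (via 7)
2: 12  (via 5)
0: 17  (via 5)
Shortest route: 3–7–5–0 = 17 kPa.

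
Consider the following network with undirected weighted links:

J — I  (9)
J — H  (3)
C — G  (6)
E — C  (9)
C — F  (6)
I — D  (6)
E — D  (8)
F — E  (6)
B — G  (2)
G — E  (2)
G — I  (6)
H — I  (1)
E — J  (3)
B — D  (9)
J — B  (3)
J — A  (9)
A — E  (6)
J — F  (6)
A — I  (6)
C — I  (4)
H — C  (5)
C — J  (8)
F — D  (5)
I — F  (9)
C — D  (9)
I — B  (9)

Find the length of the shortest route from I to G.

Compare a few routes:
I–H–J–E–G: 1+3+3+2 = 9
I–C–G: 4+6 = 10
I–G: 6 = 6
I–H–J–B–G: 1+3+3+2 = 9
Cheapest is I–G at 6.

6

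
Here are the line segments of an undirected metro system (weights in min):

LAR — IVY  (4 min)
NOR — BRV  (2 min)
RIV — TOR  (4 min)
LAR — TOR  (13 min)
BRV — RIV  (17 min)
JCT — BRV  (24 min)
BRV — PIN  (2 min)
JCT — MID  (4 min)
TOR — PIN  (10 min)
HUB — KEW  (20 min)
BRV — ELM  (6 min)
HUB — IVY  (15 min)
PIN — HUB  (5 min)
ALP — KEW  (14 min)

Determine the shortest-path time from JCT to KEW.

Settle nodes by increasing distance from JCT:
JCT: 0
MID: 4  (via JCT)
BRV: 24  (via JCT)
NOR: 26  (via BRV)
PIN: 26  (via BRV)
ELM: 30  (via BRV)
HUB: 31  (via PIN)
TOR: 36  (via PIN)
RIV: 40  (via TOR)
IVY: 46  (via HUB)
LAR: 49  (via TOR)
KEW: 51  (via HUB)
Shortest route: JCT–BRV–PIN–HUB–KEW = 51 min.

51 min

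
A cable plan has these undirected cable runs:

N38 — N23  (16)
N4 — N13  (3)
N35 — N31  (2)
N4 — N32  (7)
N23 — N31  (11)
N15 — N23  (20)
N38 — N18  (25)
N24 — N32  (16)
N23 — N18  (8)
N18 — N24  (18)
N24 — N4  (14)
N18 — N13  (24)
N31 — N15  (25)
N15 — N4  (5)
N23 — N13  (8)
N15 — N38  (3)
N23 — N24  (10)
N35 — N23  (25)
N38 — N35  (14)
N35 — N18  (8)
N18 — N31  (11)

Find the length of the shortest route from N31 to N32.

29

Candidate routes:
N31 → N35 → N18 → N23 → N13 → N4 → N32: 2+8+8+8+3+7 = 36
N31 → N23 → N13 → N4 → N32: 11+8+3+7 = 29
N31 → N35 → N38 → N15 → N4 → N32: 2+14+3+5+7 = 31
Cheapest is N31 → N23 → N13 → N4 → N32 at 29.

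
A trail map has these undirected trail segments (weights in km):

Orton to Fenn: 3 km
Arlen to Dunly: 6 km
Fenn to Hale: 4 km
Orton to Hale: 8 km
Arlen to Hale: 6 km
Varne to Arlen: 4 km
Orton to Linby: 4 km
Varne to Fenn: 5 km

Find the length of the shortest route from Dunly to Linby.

22 km

Enumerating some paths:
Dunly - Arlen - Varne - Fenn - Orton - Linby: 6+4+5+3+4 = 22
Dunly - Arlen - Hale - Fenn - Orton - Linby: 6+6+4+3+4 = 23
Dunly - Arlen - Hale - Orton - Linby: 6+6+8+4 = 24
Cheapest is Dunly - Arlen - Varne - Fenn - Orton - Linby at 22 km.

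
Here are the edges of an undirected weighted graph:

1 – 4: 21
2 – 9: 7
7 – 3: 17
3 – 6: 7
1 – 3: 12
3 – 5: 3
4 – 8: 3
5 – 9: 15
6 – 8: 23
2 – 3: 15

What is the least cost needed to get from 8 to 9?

48

Shortest distances from 8:
8: 0
4: 3  (via 8)
6: 23  (via 8)
1: 24  (via 4)
3: 30  (via 6)
5: 33  (via 3)
2: 45  (via 3)
7: 47  (via 3)
9: 48  (via 5)
Shortest route: 8–6–3–5–9 = 48.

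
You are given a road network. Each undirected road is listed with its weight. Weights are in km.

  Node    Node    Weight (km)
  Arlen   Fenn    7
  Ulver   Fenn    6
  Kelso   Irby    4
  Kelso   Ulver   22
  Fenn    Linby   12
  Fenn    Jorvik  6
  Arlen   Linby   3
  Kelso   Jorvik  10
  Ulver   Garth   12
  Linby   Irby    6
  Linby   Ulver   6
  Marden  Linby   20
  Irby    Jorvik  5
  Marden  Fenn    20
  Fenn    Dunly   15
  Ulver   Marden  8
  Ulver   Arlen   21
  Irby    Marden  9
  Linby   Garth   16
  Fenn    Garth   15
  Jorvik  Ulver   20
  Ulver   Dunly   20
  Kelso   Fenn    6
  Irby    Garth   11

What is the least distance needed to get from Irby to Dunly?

Settle nodes by increasing distance from Irby:
Irby: 0
Kelso: 4  (via Irby)
Jorvik: 5  (via Irby)
Linby: 6  (via Irby)
Marden: 9  (via Irby)
Arlen: 9  (via Linby)
Fenn: 10  (via Kelso)
Garth: 11  (via Irby)
Ulver: 12  (via Linby)
Dunly: 25  (via Fenn)
Shortest route: Irby → Kelso → Fenn → Dunly = 25 km.

25 km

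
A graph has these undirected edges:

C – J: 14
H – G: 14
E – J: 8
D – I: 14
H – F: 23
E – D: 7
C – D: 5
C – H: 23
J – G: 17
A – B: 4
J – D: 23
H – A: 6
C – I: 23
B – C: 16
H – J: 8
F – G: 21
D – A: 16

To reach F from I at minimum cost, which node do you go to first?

D

Candidate routes:
I–D–A–H–F: 14+16+6+23 = 59
I–D–E–J–H–F: 14+7+8+8+23 = 60
The minimum is 59 via I–D–A–H–F.
So from I the first move is to D.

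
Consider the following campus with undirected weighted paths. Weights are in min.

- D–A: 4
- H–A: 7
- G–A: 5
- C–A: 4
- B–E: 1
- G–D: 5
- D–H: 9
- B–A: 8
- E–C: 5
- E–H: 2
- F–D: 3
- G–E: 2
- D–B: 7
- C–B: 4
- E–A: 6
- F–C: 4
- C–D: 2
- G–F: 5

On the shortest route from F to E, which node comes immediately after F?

Compare a few routes:
F → G → E: 5+2 = 7
F → C → E: 4+5 = 9
F → C → B → E: 4+4+1 = 9
The minimum is 7 min via F → G → E.
So from F the first move is to G.

G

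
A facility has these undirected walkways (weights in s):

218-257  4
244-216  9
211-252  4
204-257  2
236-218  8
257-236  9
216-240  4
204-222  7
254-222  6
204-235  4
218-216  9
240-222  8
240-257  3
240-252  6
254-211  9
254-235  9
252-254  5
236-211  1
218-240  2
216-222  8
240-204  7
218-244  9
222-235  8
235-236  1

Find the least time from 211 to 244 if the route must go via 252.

Shortest 211→252: 211–252 = 4
Shortest 252→244: 252–240–218–244 = 17
Total via 252: 4 + 17 = 21 s.

21 s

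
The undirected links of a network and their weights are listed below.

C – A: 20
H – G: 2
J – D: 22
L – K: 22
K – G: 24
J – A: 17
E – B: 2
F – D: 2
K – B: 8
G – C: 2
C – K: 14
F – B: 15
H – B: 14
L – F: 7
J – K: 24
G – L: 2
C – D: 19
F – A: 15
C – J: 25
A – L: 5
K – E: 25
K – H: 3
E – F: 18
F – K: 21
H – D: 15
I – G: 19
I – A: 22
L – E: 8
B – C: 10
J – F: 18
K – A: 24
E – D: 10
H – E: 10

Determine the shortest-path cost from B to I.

Shortest distances from B:
B: 0
E: 2  (via B)
K: 8  (via B)
C: 10  (via B)
L: 10  (via E)
H: 11  (via K)
D: 12  (via E)
G: 12  (via C)
F: 14  (via D)
A: 15  (via L)
I: 31  (via G)
Shortest route: B → C → G → I = 31.

31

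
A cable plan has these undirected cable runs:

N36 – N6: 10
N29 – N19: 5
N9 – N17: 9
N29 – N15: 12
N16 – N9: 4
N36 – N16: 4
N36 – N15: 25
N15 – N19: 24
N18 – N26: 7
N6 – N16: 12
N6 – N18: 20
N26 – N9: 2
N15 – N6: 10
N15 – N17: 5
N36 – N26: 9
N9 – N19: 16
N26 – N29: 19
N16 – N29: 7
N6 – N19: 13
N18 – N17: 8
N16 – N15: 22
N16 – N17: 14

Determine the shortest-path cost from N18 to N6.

Settle nodes by increasing distance from N18:
N18: 0
N26: 7  (via N18)
N17: 8  (via N18)
N9: 9  (via N26)
N16: 13  (via N9)
N15: 13  (via N17)
N36: 16  (via N26)
N6: 20  (via N18)
Shortest route: N18–N6 = 20.

20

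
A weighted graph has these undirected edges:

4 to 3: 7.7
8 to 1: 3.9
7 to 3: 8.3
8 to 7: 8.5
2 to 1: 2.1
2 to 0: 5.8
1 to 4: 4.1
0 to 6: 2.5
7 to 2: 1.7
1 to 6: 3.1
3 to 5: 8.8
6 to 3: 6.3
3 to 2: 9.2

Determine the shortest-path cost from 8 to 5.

22.1

Running Dijkstra from 8:
8: 0
1: 3.9  (via 8)
2: 6  (via 1)
6: 7  (via 1)
7: 7.7  (via 2)
4: 8  (via 1)
0: 9.5  (via 6)
3: 13.3  (via 6)
5: 22.1  (via 3)
Shortest route: 8 → 1 → 6 → 3 → 5 = 22.1.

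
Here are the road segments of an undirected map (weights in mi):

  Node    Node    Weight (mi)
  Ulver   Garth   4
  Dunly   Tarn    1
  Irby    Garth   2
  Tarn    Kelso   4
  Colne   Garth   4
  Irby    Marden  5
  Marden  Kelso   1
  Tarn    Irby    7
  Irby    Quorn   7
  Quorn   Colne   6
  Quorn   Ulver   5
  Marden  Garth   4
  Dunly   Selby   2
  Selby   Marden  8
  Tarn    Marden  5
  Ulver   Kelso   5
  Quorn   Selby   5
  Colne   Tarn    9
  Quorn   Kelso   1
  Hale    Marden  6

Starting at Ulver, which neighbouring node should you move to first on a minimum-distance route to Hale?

Enumerating some paths:
Ulver - Kelso - Marden - Hale: 5+1+6 = 12
Ulver - Garth - Marden - Hale: 4+4+6 = 14
Ulver - Quorn - Kelso - Marden - Hale: 5+1+1+6 = 13
Cheapest is Ulver - Kelso - Marden - Hale at 12 mi.
So from Ulver the first move is to Kelso.

Kelso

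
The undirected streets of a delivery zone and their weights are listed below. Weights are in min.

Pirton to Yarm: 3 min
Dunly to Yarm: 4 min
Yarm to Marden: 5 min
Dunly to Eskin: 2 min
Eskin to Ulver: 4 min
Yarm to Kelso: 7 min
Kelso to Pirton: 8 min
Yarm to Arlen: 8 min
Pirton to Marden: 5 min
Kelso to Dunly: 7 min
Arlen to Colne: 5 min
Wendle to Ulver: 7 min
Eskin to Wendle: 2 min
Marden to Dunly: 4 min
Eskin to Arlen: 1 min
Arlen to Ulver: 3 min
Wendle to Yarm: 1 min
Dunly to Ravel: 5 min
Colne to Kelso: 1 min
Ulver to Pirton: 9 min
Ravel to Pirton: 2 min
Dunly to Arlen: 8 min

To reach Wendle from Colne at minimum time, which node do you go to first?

Compare a few routes:
Colne → Arlen → Eskin → Wendle: 5+1+2 = 8
Colne → Arlen → Eskin → Dunly → Yarm → Wendle: 5+1+2+4+1 = 13
Colne → Kelso → Yarm → Wendle: 1+7+1 = 9
Colne → Kelso → Dunly → Eskin → Wendle: 1+7+2+2 = 12
Cheapest is Colne → Arlen → Eskin → Wendle at 8 min.
So from Colne the first move is to Arlen.

Arlen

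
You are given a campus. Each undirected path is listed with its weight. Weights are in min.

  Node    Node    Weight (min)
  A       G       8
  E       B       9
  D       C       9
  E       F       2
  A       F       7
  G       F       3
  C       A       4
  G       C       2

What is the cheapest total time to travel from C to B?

Compare a few routes:
C - A - F - E - B: 4+7+2+9 = 22
C - A - G - F - E - B: 4+8+3+2+9 = 26
C - G - F - E - B: 2+3+2+9 = 16
The minimum is 16 min via C - G - F - E - B.

16 min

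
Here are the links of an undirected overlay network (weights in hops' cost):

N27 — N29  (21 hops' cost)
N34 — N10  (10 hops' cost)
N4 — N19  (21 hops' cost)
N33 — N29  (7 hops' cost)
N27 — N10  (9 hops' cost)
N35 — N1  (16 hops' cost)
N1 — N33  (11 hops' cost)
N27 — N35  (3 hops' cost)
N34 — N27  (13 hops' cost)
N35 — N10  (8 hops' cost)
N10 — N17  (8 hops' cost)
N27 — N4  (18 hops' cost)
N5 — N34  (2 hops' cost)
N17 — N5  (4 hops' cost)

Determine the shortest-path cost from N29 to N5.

Enumerating some paths:
N29 - N27 - N10 - N17 - N5: 21+9+8+4 = 42
N29 - N27 - N34 - N5: 21+13+2 = 36
The minimum is 36 hops' cost via N29 - N27 - N34 - N5.

36 hops' cost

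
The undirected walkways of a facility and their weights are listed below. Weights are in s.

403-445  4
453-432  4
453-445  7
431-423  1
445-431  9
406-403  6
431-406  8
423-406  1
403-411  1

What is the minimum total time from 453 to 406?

17 s

Compare a few routes:
453 - 445 - 403 - 406: 7+4+6 = 17
453 - 445 - 431 - 423 - 406: 7+9+1+1 = 18
Cheapest is 453 - 445 - 403 - 406 at 17 s.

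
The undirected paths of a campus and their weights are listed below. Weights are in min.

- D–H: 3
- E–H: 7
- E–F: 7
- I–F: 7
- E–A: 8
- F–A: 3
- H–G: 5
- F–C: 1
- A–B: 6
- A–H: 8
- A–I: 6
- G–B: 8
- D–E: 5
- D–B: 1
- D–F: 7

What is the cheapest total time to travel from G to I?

Enumerating some paths:
G–H–A–I: 5+8+6 = 19
G–B–A–I: 8+6+6 = 20
Cheapest is G–H–A–I at 19 min.

19 min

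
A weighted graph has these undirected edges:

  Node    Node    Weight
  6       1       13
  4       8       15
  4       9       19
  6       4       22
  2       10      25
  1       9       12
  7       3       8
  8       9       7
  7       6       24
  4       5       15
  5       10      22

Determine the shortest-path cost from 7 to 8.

Settle nodes by increasing distance from 7:
7: 0
3: 8  (via 7)
6: 24  (via 7)
1: 37  (via 6)
4: 46  (via 6)
9: 49  (via 1)
8: 56  (via 9)
Shortest route: 7 → 6 → 1 → 9 → 8 = 56.

56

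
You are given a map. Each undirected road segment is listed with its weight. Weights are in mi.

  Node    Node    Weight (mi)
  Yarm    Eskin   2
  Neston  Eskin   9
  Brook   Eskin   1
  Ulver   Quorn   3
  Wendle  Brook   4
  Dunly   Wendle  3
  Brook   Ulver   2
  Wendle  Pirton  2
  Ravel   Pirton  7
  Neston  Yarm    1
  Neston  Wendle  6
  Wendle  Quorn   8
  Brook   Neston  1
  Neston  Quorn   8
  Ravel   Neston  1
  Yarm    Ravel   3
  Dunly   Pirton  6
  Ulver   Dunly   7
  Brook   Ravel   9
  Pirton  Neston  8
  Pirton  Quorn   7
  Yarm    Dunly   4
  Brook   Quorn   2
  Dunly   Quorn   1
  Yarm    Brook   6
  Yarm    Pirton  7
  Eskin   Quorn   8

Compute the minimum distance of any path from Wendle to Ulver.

6 mi

Candidate routes:
Wendle → Brook → Ulver: 4+2 = 6
Wendle → Dunly → Quorn → Brook → Ulver: 3+1+2+2 = 8
Wendle → Dunly → Quorn → Ulver: 3+1+3 = 7
The minimum is 6 mi via Wendle → Brook → Ulver.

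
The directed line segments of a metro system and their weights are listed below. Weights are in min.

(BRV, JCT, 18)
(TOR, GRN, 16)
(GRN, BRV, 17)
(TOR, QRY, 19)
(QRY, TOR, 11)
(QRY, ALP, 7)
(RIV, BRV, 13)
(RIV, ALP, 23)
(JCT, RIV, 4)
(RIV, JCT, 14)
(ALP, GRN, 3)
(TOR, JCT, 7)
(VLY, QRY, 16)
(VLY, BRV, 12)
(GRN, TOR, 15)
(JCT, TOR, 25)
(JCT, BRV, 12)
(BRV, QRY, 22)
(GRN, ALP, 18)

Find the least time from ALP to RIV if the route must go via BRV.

42 min

Shortest ALP→BRV: ALP–GRN–BRV = 20
Shortest BRV→RIV: BRV–JCT–RIV = 22
Total via BRV: 20 + 22 = 42 min.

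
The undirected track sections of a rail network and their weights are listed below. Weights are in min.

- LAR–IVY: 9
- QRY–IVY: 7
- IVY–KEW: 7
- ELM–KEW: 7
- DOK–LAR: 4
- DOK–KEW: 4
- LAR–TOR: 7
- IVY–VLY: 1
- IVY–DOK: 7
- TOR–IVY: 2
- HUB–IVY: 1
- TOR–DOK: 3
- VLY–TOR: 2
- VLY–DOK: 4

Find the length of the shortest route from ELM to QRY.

Running Dijkstra from ELM:
ELM: 0
KEW: 7  (via ELM)
DOK: 11  (via KEW)
IVY: 14  (via KEW)
TOR: 14  (via DOK)
LAR: 15  (via DOK)
VLY: 15  (via DOK)
HUB: 15  (via IVY)
QRY: 21  (via IVY)
Shortest route: ELM → KEW → IVY → QRY = 21 min.

21 min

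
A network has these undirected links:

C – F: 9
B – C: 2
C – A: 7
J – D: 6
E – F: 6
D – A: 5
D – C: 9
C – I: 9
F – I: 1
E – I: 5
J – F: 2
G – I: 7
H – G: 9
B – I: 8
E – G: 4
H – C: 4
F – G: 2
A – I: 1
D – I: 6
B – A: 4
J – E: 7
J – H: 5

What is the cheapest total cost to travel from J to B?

Settle nodes by increasing distance from J:
J: 0
F: 2  (via J)
I: 3  (via F)
A: 4  (via I)
G: 4  (via F)
H: 5  (via J)
D: 6  (via J)
E: 7  (via J)
B: 8  (via A)
Shortest route: J–F–I–A–B = 8.

8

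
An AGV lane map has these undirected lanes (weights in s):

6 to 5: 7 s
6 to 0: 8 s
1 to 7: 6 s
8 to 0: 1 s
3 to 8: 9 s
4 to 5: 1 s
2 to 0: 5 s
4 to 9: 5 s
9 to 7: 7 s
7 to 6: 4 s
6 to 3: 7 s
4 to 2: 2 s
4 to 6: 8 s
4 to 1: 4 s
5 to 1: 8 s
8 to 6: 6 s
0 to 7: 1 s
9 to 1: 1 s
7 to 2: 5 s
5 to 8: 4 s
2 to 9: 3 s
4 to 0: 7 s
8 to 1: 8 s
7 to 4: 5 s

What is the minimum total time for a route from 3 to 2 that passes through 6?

Shortest 3→6: 3 → 6 = 7
Best 6 to 2: 6 → 7 → 2 costing 9
Total via 6: 7 + 9 = 16 s.

16 s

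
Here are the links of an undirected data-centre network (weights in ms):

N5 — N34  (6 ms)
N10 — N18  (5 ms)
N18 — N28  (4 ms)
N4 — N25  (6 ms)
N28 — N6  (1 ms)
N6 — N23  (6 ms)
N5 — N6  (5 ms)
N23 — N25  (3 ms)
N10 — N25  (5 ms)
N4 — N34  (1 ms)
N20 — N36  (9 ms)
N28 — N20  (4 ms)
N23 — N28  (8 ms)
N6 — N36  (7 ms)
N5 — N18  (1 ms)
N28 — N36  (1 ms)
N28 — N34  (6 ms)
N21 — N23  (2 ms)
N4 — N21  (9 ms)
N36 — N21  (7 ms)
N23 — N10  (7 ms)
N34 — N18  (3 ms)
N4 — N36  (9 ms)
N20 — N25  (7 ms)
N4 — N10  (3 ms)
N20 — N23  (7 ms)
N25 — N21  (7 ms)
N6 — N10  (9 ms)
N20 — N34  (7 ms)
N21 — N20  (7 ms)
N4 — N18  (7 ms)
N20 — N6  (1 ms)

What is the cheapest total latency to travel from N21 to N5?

13 ms

Enumerating some paths:
N21 → N23 → N6 → N28 → N18 → N5: 2+6+1+4+1 = 14
N21 → N20 → N6 → N28 → N18 → N5: 7+1+1+4+1 = 14
N21 → N36 → N28 → N6 → N5: 7+1+1+5 = 14
N21 → N23 → N6 → N5: 2+6+5 = 13
Cheapest is N21 → N23 → N6 → N5 at 13 ms.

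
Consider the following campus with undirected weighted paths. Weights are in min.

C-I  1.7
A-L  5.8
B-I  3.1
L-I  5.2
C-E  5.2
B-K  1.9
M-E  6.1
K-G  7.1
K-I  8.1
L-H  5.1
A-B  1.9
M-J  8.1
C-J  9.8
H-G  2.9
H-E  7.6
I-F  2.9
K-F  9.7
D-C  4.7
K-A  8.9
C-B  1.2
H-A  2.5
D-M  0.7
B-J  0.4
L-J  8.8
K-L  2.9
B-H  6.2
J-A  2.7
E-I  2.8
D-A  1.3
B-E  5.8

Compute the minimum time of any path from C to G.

8.5 min

Shortest distances from C:
C: 0
B: 1.2  (via C)
J: 1.6  (via B)
I: 1.7  (via C)
A: 3.1  (via B)
K: 3.1  (via B)
D: 4.4  (via A)
E: 4.5  (via I)
F: 4.6  (via I)
M: 5.1  (via D)
H: 5.6  (via A)
L: 6  (via K)
G: 8.5  (via H)
Shortest route: C–B–A–H–G = 8.5 min.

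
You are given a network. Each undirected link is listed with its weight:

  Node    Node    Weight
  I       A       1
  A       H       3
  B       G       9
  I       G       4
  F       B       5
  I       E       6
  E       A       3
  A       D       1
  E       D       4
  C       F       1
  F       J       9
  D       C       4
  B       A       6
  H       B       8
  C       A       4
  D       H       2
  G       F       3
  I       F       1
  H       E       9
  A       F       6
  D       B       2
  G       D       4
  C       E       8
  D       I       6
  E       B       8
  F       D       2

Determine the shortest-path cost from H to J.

13

Shortest distances from H:
H: 0
D: 2  (via H)
A: 3  (via H)
B: 4  (via D)
F: 4  (via D)
I: 4  (via A)
C: 5  (via F)
E: 6  (via D)
G: 6  (via D)
J: 13  (via F)
Shortest route: H–D–F–J = 13.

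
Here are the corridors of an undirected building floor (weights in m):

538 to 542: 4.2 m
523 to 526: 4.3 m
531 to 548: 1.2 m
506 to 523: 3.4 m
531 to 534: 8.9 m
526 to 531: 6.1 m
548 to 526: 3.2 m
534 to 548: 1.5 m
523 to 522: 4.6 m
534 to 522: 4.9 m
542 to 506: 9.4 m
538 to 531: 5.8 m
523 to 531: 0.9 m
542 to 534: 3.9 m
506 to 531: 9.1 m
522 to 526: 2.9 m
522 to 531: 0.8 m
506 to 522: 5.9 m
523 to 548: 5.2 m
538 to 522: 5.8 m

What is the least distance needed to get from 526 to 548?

3.2 m

Enumerating some paths:
526 → 548: 3.2 = 3.2
526 → 522 → 531 → 548: 2.9+0.8+1.2 = 4.9
526 → 523 → 531 → 548: 4.3+0.9+1.2 = 6.4
Cheapest is 526 → 548 at 3.2 m.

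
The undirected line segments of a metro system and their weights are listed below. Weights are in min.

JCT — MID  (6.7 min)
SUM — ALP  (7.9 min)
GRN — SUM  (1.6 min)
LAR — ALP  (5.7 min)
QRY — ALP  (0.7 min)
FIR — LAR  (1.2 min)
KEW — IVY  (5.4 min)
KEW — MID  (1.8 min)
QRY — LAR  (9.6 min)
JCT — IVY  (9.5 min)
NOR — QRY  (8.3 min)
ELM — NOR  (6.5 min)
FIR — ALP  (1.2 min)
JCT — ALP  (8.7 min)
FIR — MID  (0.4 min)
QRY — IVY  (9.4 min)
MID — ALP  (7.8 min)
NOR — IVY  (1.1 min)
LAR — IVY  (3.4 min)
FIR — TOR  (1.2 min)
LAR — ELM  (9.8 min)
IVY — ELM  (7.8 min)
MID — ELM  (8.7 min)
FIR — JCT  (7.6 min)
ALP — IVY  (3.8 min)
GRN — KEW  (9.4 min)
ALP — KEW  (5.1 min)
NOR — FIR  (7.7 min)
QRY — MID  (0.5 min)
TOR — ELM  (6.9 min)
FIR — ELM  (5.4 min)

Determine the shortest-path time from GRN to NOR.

14.4 min

Settle nodes by increasing distance from GRN:
GRN: 0
SUM: 1.6  (via GRN)
KEW: 9.4  (via GRN)
ALP: 9.5  (via SUM)
QRY: 10.2  (via ALP)
MID: 10.7  (via QRY)
FIR: 10.7  (via ALP)
LAR: 11.9  (via FIR)
TOR: 11.9  (via FIR)
IVY: 13.3  (via ALP)
NOR: 14.4  (via IVY)
Shortest route: GRN → SUM → ALP → IVY → NOR = 14.4 min.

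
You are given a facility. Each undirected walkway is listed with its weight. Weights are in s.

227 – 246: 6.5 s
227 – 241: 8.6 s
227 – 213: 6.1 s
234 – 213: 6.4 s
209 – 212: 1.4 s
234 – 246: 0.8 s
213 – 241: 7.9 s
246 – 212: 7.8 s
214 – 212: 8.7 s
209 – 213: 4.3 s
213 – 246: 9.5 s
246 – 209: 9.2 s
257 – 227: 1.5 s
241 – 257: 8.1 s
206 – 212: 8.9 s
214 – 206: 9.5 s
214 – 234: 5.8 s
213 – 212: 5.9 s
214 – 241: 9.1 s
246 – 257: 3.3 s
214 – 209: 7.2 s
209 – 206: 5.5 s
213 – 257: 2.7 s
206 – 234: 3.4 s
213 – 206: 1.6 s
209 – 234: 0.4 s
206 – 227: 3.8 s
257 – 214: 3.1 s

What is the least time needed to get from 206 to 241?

9.5 s

Candidate routes:
206–227–257–241: 3.8+1.5+8.1 = 13.4
206–227–241: 3.8+8.6 = 12.4
206–213–257–241: 1.6+2.7+8.1 = 12.4
206–213–241: 1.6+7.9 = 9.5
The minimum is 9.5 s via 206–213–241.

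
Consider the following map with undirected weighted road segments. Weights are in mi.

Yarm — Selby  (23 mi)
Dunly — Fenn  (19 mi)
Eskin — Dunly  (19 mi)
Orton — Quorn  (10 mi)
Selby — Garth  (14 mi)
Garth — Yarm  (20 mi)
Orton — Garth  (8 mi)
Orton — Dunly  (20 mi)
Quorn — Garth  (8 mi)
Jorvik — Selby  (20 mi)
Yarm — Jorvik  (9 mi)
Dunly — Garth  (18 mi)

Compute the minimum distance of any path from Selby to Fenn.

Settle nodes by increasing distance from Selby:
Selby: 0
Garth: 14  (via Selby)
Jorvik: 20  (via Selby)
Orton: 22  (via Garth)
Quorn: 22  (via Garth)
Yarm: 23  (via Selby)
Dunly: 32  (via Garth)
Eskin: 51  (via Dunly)
Fenn: 51  (via Dunly)
Shortest route: Selby–Garth–Dunly–Fenn = 51 mi.

51 mi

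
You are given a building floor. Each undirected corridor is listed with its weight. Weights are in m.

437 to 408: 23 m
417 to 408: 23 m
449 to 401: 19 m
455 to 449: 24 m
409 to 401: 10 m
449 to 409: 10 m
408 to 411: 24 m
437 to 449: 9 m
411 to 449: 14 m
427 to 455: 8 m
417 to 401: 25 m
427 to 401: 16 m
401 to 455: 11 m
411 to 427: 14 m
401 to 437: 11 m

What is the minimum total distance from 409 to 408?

42 m

Settle nodes by increasing distance from 409:
409: 0
401: 10  (via 409)
449: 10  (via 409)
437: 19  (via 449)
455: 21  (via 401)
411: 24  (via 449)
427: 26  (via 401)
417: 35  (via 401)
408: 42  (via 437)
Shortest route: 409 → 449 → 437 → 408 = 42 m.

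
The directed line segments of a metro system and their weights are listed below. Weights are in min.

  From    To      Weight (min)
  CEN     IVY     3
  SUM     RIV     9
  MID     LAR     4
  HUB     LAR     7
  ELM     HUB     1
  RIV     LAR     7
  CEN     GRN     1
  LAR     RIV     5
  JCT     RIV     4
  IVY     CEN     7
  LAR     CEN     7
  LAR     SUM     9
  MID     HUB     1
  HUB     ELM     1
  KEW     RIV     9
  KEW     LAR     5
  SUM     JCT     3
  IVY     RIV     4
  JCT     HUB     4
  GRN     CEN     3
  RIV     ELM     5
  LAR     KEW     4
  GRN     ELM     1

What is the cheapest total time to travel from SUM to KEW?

Settle nodes by increasing distance from SUM:
SUM: 0
JCT: 3  (via SUM)
RIV: 7  (via JCT)
HUB: 7  (via JCT)
ELM: 8  (via HUB)
LAR: 14  (via RIV)
KEW: 18  (via LAR)
Shortest route: SUM → JCT → RIV → LAR → KEW = 18 min.

18 min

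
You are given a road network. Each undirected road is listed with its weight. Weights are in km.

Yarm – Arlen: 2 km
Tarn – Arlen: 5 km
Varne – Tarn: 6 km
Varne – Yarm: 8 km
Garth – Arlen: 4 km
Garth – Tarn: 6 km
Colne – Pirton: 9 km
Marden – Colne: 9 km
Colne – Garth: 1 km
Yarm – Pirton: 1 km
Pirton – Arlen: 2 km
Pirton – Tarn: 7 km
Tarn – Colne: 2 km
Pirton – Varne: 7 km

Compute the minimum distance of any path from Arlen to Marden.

Shortest distances from Arlen:
Arlen: 0
Yarm: 2  (via Arlen)
Pirton: 2  (via Arlen)
Garth: 4  (via Arlen)
Tarn: 5  (via Arlen)
Colne: 5  (via Garth)
Varne: 9  (via Pirton)
Marden: 14  (via Colne)
Shortest route: Arlen → Garth → Colne → Marden = 14 km.

14 km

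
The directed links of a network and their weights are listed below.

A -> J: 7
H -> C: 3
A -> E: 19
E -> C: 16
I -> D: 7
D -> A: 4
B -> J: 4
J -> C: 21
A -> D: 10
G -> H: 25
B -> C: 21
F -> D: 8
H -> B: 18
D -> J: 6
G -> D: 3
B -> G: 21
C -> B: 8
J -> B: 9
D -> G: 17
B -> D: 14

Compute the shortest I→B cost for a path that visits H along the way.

Best I to H: I–D–G–H costing 49
Best H to B: H–C–B costing 11
Total via H: 49 + 11 = 60.

60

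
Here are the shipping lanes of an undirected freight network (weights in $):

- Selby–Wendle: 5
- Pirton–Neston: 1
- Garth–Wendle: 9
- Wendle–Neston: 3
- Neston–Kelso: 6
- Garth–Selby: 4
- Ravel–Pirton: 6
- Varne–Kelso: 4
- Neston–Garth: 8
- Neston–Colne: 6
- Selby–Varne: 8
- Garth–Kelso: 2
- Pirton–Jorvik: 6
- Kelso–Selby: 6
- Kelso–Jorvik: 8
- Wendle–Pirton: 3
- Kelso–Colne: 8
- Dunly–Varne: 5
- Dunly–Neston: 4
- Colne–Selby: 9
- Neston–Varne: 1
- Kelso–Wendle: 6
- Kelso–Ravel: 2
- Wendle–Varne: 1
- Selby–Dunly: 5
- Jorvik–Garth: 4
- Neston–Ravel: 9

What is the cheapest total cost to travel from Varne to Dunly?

$5

Compare a few routes:
Varne - Wendle - Neston - Dunly: 1+3+4 = 8
Varne - Wendle - Pirton - Neston - Dunly: 1+3+1+4 = 9
Varne - Dunly: 5 = 5
Cheapest is Varne - Dunly at $5.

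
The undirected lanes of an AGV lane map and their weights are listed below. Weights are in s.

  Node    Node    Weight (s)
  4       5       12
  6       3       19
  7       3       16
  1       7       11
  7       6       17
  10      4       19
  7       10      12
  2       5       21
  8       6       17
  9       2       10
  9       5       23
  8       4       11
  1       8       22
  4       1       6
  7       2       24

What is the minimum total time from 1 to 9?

41 s

Candidate routes:
1 → 7 → 2 → 9: 11+24+10 = 45
1 → 4 → 5 → 2 → 9: 6+12+21+10 = 49
1 → 4 → 5 → 9: 6+12+23 = 41
1 → 8 → 4 → 5 → 9: 22+11+12+23 = 68
The minimum is 41 s via 1 → 4 → 5 → 9.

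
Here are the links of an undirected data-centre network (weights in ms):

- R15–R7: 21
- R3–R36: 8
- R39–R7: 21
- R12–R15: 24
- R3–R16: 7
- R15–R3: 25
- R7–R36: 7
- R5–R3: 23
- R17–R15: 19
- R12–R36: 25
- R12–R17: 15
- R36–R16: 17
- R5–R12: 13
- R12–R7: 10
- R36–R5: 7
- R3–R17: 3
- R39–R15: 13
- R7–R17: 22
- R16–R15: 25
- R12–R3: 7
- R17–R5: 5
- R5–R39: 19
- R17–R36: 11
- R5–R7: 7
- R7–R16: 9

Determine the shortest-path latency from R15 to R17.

Settle nodes by increasing distance from R15:
R15: 0
R39: 13  (via R15)
R17: 19  (via R15)
Shortest route: R15 → R17 = 19 ms.

19 ms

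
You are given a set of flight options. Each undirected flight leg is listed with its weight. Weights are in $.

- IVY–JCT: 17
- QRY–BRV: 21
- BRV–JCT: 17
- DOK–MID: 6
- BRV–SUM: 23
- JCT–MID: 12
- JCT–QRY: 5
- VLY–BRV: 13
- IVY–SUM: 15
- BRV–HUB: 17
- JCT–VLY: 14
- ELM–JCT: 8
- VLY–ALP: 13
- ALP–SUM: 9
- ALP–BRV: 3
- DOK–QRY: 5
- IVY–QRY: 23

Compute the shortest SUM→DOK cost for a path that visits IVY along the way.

Shortest SUM→IVY: SUM → IVY = 15
Shortest IVY→DOK: IVY → JCT → QRY → DOK = 27
Total via IVY: 15 + 27 = $42.

$42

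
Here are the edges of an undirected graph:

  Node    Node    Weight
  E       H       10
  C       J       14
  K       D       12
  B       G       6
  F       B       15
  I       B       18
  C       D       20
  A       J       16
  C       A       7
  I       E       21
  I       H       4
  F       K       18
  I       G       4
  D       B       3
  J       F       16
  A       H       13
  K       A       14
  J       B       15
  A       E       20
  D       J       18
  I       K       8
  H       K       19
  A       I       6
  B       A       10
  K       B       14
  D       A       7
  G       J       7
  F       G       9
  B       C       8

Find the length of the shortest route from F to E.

27

Candidate routes:
F–G–I–E: 9+4+21 = 34
F–G–I–A–E: 9+4+6+20 = 39
F–B–G–I–H–E: 15+6+4+4+10 = 39
F–G–I–H–E: 9+4+4+10 = 27
Cheapest is F–G–I–H–E at 27.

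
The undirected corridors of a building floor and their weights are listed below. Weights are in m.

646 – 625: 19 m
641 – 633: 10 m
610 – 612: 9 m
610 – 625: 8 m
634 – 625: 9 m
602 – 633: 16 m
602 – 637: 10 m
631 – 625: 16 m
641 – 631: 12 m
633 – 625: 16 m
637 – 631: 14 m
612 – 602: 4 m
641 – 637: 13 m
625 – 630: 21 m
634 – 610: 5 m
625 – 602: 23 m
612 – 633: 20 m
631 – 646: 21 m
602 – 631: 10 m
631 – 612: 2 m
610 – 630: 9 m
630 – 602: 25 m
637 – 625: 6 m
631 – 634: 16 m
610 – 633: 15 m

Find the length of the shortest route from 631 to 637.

Settle nodes by increasing distance from 631:
631: 0
612: 2  (via 631)
602: 6  (via 612)
610: 11  (via 612)
641: 12  (via 631)
637: 14  (via 631)
Shortest route: 631–637 = 14 m.

14 m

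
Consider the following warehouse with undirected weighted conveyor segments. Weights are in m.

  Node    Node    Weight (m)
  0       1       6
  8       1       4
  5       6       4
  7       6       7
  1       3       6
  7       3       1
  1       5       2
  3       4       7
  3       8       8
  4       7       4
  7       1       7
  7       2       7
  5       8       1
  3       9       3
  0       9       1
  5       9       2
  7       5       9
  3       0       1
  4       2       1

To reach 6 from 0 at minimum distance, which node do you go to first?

9

Compare a few routes:
0–3–9–5–6: 1+3+2+4 = 10
0–1–5–6: 6+2+4 = 12
0–9–5–6: 1+2+4 = 7
0–3–7–6: 1+1+7 = 9
Cheapest is 0–9–5–6 at 7 m.
So from 0 the first move is to 9.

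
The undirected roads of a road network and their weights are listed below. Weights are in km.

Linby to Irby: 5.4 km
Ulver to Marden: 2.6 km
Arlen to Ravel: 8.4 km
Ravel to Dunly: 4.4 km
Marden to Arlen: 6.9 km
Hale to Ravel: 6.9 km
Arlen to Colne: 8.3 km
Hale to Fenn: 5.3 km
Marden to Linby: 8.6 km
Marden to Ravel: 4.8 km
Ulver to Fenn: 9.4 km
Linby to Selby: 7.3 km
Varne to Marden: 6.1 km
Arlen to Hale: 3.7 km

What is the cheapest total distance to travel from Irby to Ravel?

Running Dijkstra from Irby:
Irby: 0
Linby: 5.4  (via Irby)
Selby: 12.7  (via Linby)
Marden: 14  (via Linby)
Ulver: 16.6  (via Marden)
Ravel: 18.8  (via Marden)
Shortest route: Irby → Linby → Marden → Ravel = 18.8 km.

18.8 km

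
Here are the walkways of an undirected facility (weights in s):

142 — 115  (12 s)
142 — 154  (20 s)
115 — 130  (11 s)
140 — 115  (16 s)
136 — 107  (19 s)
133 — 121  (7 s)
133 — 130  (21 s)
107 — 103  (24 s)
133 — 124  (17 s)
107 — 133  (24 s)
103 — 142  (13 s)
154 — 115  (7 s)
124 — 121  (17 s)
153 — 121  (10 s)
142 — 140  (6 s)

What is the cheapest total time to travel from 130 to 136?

64 s

Candidate routes:
130–115–142–103–107–136: 11+12+13+24+19 = 79
130–133–107–136: 21+24+19 = 64
130–115–140–142–103–107–136: 11+16+6+13+24+19 = 89
Cheapest is 130–133–107–136 at 64 s.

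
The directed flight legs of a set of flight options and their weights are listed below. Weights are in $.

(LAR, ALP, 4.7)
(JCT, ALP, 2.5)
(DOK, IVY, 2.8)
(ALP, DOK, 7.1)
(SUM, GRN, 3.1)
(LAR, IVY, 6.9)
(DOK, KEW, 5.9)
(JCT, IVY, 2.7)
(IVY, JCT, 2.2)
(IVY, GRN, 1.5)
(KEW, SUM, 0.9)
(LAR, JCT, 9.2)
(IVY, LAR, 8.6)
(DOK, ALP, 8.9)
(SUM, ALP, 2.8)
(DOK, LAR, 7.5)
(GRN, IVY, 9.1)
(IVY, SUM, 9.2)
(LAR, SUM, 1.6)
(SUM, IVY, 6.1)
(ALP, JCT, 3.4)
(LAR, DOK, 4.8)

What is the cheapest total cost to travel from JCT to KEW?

Settle nodes by increasing distance from JCT:
JCT: 0
ALP: 2.5  (via JCT)
IVY: 2.7  (via JCT)
GRN: 4.2  (via IVY)
DOK: 9.6  (via ALP)
LAR: 11.3  (via IVY)
SUM: 11.9  (via IVY)
KEW: 15.5  (via DOK)
Shortest route: JCT–ALP–DOK–KEW = $15.5.

$15.5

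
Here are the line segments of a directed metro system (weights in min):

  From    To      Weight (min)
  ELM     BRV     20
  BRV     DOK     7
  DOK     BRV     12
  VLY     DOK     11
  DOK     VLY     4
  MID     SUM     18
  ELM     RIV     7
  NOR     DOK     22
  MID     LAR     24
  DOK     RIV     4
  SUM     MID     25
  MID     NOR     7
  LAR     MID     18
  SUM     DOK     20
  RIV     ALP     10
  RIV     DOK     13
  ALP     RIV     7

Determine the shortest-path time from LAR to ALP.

Compare a few routes:
LAR → MID → SUM → DOK → RIV → ALP: 18+18+20+4+10 = 70
LAR → MID → NOR → DOK → RIV → ALP: 18+7+22+4+10 = 61
The minimum is 61 min via LAR → MID → NOR → DOK → RIV → ALP.

61 min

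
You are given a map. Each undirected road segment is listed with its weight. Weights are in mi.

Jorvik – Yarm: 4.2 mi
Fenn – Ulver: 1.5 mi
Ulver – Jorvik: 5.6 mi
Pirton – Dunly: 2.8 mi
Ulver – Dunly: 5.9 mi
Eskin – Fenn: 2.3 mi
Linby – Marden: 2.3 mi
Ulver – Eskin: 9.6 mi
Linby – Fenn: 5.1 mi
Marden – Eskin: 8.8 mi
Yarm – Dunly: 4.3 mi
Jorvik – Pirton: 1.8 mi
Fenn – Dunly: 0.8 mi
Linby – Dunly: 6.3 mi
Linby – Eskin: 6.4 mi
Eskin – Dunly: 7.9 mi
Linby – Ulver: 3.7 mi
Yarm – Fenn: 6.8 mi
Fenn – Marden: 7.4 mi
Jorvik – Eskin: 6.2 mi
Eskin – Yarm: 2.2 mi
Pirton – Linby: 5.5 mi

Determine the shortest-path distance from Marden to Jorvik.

9.6 mi

Running Dijkstra from Marden:
Marden: 0
Linby: 2.3  (via Marden)
Ulver: 6  (via Linby)
Fenn: 7.4  (via Marden)
Pirton: 7.8  (via Linby)
Dunly: 8.2  (via Fenn)
Eskin: 8.7  (via Linby)
Jorvik: 9.6  (via Pirton)
Shortest route: Marden → Linby → Pirton → Jorvik = 9.6 mi.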